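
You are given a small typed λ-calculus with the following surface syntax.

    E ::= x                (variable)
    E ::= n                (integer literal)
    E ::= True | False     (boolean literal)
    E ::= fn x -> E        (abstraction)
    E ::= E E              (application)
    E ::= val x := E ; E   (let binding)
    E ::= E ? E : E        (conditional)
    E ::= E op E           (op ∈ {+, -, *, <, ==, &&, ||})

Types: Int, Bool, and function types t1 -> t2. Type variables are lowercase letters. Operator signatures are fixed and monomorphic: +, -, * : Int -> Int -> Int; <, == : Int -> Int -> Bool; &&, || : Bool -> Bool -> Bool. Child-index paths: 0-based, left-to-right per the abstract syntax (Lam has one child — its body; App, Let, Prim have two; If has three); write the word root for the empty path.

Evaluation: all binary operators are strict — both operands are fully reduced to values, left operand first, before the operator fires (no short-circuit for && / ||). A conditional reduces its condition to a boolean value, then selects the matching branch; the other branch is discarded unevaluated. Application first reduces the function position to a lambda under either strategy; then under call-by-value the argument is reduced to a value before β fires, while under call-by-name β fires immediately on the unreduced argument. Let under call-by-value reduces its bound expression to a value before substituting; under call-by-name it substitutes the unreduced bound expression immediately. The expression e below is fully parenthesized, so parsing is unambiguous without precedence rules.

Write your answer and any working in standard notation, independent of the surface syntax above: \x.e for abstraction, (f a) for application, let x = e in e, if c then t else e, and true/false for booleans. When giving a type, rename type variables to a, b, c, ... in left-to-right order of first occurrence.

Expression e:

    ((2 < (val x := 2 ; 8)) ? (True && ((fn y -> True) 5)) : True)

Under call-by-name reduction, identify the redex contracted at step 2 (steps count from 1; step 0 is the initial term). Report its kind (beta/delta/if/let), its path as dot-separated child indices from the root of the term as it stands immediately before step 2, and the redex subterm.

Answer: delta at 0 : (2 < 8)

Working:
step 0: (if (2 < (let x = 2 in 8)) then (true && ((\y.true) 5)) else true)
step 1: [let@0.1] (if (2 < 8) then (true && ((\y.true) 5)) else true)
step 2: [delta@0] (if true then (true && ((\y.true) 5)) else true)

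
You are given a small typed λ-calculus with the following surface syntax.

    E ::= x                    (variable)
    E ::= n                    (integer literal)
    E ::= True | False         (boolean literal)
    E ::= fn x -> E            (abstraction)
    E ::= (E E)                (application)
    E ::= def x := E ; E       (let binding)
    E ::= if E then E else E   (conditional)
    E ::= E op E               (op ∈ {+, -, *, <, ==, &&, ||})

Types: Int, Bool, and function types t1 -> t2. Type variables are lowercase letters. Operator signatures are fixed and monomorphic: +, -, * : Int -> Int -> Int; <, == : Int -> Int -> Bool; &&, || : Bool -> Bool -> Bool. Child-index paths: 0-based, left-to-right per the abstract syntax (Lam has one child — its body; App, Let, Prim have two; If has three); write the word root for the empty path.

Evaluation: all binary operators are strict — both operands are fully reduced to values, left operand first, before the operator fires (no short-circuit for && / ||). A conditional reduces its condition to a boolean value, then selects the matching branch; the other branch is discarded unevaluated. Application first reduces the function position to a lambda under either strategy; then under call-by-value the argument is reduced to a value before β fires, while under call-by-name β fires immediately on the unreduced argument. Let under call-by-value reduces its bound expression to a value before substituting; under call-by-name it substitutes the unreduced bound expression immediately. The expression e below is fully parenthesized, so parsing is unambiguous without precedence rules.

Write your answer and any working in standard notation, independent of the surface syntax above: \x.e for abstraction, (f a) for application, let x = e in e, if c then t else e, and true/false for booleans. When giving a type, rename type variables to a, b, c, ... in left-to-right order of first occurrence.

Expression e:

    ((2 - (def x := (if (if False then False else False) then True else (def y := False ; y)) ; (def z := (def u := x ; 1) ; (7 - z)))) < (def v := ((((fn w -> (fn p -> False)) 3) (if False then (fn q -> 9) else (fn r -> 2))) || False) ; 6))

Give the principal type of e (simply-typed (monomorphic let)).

Derivation:
  unify Int ~ Int
  unify Bool ~ Bool
  unify Bool ~ Bool
  unify Bool ~ Bool
let y : Bool
y : Bool
  unify Bool ~ Bool
let x : Bool
x : Bool
let u : Bool
let z : Int
  unify Int ~ Int
z : Int
  unify Int ~ Int
  unify Int ~ Int
  unify Int ~ Int
\p._ : b -> Bool
\w._ : a -> b -> Bool
  unify a -> b -> Bool ~ Int -> c
  unify a ~ Int
  unify b -> Bool ~ c
_ _ : b -> Bool
  unify Bool ~ Bool
\q._ : d -> Int
\r._ : e -> Int
  unify d -> Int ~ e -> Int
  unify d ~ e
  unify Int ~ Int
  unify b -> Bool ~ (e -> Int) -> f
  unify b ~ e -> Int
  unify Bool ~ f
_ _ : Bool
  unify Bool ~ Bool
  unify Bool ~ Bool
let v : Bool
  unify Int ~ Int

Answer: Bool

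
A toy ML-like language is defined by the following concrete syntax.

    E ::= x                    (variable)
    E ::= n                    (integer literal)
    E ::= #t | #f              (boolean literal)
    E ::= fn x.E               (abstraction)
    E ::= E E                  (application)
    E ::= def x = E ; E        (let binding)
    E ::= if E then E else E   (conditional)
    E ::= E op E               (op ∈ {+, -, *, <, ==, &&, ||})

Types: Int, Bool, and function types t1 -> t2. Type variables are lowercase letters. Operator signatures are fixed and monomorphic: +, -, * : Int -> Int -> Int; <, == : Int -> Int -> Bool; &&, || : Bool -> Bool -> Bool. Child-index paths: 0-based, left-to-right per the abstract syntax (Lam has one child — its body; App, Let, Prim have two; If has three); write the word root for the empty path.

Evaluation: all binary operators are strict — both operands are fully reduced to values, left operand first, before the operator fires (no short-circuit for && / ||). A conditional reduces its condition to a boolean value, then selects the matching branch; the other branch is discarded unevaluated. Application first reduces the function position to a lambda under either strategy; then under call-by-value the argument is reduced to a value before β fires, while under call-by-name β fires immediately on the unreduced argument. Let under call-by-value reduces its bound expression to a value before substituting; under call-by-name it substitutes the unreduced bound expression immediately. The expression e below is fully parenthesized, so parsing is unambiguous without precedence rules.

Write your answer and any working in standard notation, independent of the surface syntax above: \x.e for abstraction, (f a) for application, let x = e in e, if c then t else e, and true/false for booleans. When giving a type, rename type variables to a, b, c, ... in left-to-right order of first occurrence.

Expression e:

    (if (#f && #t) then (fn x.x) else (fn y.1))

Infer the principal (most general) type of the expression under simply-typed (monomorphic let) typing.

Answer: Int -> Int

Trace:
  unify Bool ~ Bool
  unify Bool ~ Bool
  unify Bool ~ Bool
x : a
\x._ : a -> a
\y._ : b -> Int
  unify a -> a ~ b -> Int
  unify a ~ b
  unify b ~ Int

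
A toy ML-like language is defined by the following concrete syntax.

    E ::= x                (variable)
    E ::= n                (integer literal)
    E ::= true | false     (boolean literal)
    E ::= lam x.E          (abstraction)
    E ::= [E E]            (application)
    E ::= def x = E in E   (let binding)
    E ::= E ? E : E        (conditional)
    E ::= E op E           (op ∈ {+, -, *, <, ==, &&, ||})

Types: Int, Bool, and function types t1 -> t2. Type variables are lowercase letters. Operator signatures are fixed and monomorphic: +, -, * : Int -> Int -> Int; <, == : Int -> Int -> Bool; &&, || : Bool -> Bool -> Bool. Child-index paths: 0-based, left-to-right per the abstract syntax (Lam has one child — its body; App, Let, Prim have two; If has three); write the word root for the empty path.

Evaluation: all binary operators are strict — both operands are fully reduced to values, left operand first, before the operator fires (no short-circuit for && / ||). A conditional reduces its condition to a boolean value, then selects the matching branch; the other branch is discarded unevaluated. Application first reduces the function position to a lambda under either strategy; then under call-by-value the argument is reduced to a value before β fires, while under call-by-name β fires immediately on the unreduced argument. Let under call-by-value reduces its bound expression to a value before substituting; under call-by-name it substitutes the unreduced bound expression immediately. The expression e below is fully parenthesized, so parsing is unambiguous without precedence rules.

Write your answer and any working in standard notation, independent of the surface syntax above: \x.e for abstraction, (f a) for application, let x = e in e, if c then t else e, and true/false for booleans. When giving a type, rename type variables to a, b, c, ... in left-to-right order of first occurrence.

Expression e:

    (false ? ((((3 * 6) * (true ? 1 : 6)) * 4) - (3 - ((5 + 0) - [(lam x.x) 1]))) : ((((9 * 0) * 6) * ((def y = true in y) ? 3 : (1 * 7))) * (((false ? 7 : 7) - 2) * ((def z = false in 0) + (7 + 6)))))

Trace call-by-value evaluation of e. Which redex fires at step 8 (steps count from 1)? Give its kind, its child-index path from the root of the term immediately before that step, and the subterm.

Derivation:
step 0: (if false then ((((3 * 6) * (if true then 1 else 6)) * 4) - (3 - ((5 + 0) - ((\x.x) 1)))) else ((((9 * 0) * 6) * (if (let y = true in y) then 3 else (1 * 7))) * (((if false then 7 else 7) - 2) * ((let z = false in 0) + (7 + 6)))))
step 1: [if@root] ((((9 * 0) * 6) * (if (let y = true in y) then 3 else (1 * 7))) * (((if false then 7 else 7) - 2) * ((let z = false in 0) + (7 + 6))))
step 2: [delta@0.0.0] (((0 * 6) * (if (let y = true in y) then 3 else (1 * 7))) * (((if false then 7 else 7) - 2) * ((let z = false in 0) + (7 + 6))))
step 3: [delta@0.0] ((0 * (if (let y = true in y) then 3 else (1 * 7))) * (((if false then 7 else 7) - 2) * ((let z = false in 0) + (7 + 6))))
step 4: [let@0.1.0] ((0 * (if true then 3 else (1 * 7))) * (((if false then 7 else 7) - 2) * ((let z = false in 0) + (7 + 6))))
step 5: [if@0.1] ((0 * 3) * (((if false then 7 else 7) - 2) * ((let z = false in 0) + (7 + 6))))
step 6: [delta@0] (0 * (((if false then 7 else 7) - 2) * ((let z = false in 0) + (7 + 6))))
step 7: [if@1.0.0] (0 * ((7 - 2) * ((let z = false in 0) + (7 + 6))))
step 8: [delta@1.0] (0 * (5 * ((let z = false in 0) + (7 + 6))))

Answer: delta at 1.0 : (7 - 2)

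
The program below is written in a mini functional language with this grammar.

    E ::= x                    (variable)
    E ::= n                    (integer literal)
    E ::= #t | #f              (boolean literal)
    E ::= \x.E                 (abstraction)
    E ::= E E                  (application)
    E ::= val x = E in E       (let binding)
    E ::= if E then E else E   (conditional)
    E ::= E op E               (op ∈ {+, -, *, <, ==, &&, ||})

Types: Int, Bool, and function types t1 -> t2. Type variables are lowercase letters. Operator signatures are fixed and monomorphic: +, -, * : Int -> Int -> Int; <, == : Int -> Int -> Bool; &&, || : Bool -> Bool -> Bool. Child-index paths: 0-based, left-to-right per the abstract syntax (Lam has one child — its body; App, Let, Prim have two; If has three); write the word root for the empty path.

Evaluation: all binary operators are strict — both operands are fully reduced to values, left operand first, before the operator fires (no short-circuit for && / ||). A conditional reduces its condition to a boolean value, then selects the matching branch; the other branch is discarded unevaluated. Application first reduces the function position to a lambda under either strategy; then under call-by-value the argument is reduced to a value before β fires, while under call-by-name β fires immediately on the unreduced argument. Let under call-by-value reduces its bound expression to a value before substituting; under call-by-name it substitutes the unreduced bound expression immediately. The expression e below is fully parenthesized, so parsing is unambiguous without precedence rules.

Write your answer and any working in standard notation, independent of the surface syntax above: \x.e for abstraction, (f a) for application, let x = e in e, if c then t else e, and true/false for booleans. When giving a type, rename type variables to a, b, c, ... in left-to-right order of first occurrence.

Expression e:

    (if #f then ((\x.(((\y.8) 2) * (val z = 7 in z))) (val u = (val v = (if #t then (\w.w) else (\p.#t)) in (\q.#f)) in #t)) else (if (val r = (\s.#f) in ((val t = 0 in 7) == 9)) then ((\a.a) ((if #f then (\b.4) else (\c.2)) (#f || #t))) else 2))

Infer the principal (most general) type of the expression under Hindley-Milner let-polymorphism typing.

Trace:
  unify Bool ~ Bool
\y._ : b -> Int
  unify b -> Int ~ Int -> c
  unify b ~ Int
  unify Int ~ c
_ _ : Int
  unify Int ~ Int
let z : Int
z : Int
  unify Int ~ Int
\x._ : a -> Int
  unify Bool ~ Bool
w : d
\w._ : d -> d
\p._ : e -> Bool
  unify d -> d ~ e -> Bool
  unify d ~ e
  unify e ~ Bool
let v : Bool -> Bool
\q._ : f -> Bool
let u : forall. f -> Bool
  unify a -> Int ~ Bool -> g
  unify a ~ Bool
  unify Int ~ g
_ _ : Int
\s._ : h -> Bool
let r : forall. h -> Bool
let t : Int
  unify Int ~ Int
  unify Int ~ Int
  unify Bool ~ Bool
a : i
\a._ : i -> i
  unify Bool ~ Bool
\b._ : j -> Int
\c._ : k -> Int
  unify j -> Int ~ k -> Int
  unify j ~ k
  unify Int ~ Int
  unify Bool ~ Bool
  unify Bool ~ Bool
  unify k -> Int ~ Bool -> l
  unify k ~ Bool
  unify Int ~ l
_ _ : Int
  unify i -> i ~ Int -> m
  unify i ~ Int
  unify Int ~ m
_ _ : Int
  unify Int ~ Int
  unify Int ~ Int

Answer: Int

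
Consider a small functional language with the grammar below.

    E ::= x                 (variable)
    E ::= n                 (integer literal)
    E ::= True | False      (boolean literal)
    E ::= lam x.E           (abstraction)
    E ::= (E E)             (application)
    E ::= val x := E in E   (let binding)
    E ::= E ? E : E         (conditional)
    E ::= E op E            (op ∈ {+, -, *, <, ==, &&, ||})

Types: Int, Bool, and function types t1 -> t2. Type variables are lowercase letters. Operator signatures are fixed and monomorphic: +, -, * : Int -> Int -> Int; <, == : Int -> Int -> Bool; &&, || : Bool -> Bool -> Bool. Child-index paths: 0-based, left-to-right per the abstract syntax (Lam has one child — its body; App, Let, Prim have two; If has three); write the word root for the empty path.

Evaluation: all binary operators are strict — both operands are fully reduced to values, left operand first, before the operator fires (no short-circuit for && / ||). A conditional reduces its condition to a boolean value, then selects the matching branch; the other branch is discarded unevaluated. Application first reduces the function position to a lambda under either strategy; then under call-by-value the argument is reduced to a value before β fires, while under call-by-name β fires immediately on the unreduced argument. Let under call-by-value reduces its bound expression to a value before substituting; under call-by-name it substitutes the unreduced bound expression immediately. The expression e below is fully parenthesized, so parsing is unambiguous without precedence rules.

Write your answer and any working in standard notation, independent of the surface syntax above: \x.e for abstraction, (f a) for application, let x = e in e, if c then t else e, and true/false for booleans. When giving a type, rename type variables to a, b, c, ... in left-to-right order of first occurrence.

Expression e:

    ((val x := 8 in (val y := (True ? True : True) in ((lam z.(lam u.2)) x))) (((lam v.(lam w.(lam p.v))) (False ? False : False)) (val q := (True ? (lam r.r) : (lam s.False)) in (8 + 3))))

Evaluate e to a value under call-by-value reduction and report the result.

Answer: 2

Working:
step 0: ((let x = 8 in (let y = (if true then true else true) in ((\z.(\u.2)) x))) (((\v.(\w.(\p.v))) (if false then false else false)) (let q = (if true then (\r.r) else (\s.false)) in (8 + 3))))
step 1: [let@0] ((let y = (if true then true else true) in ((\z.(\u.2)) 8)) (((\v.(\w.(\p.v))) (if false then false else false)) (let q = (if true then (\r.r) else (\s.false)) in (8 + 3))))
step 2: [if@0.0] ((let y = true in ((\z.(\u.2)) 8)) (((\v.(\w.(\p.v))) (if false then false else false)) (let q = (if true then (\r.r) else (\s.false)) in (8 + 3))))
step 3: [let@0] (((\z.(\u.2)) 8) (((\v.(\w.(\p.v))) (if false then false else false)) (let q = (if true then (\r.r) else (\s.false)) in (8 + 3))))
step 4: [beta@0] ((\u.2) (((\v.(\w.(\p.v))) (if false then false else false)) (let q = (if true then (\r.r) else (\s.false)) in (8 + 3))))
step 5: [if@1.0.1] ((\u.2) (((\v.(\w.(\p.v))) false) (let q = (if true then (\r.r) else (\s.false)) in (8 + 3))))
step 6: [beta@1.0] ((\u.2) ((\w.(\p.false)) (let q = (if true then (\r.r) else (\s.false)) in (8 + 3))))
step 7: [if@1.1.0] ((\u.2) ((\w.(\p.false)) (let q = (\r.r) in (8 + 3))))
step 8: [let@1.1] ((\u.2) ((\w.(\p.false)) (8 + 3)))
step 9: [delta@1.1] ((\u.2) ((\w.(\p.false)) 11))
step 10: [beta@1] ((\u.2) (\p.false))
step 11: [beta@root] 2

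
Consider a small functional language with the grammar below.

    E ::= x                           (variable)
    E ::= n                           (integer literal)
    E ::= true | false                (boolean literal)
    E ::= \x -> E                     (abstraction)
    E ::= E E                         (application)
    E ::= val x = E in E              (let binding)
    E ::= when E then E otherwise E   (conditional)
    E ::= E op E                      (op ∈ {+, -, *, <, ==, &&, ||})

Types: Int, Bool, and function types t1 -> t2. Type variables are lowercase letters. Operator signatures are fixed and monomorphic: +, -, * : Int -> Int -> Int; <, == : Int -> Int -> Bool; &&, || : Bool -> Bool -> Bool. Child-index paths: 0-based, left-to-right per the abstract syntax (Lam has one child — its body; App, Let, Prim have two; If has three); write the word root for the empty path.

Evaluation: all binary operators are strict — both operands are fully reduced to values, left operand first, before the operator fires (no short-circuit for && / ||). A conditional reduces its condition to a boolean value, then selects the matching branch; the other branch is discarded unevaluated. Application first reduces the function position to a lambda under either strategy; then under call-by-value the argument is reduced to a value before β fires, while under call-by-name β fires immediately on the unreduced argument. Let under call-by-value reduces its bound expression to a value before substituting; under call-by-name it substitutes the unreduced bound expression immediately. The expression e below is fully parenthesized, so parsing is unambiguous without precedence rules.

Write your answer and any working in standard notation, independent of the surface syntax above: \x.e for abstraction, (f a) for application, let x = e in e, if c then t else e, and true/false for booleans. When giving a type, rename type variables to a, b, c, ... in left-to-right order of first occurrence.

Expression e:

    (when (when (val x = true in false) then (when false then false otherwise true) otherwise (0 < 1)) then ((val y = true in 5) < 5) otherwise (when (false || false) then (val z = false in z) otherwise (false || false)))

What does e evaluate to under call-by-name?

Working:
step 0: (if (if (let x = true in false) then (if false then false else true) else (0 < 1)) then ((let y = true in 5) < 5) else (if (false || false) then (let z = false in z) else (false || false)))
step 1: [let@0.0] (if (if false then (if false then false else true) else (0 < 1)) then ((let y = true in 5) < 5) else (if (false || false) then (let z = false in z) else (false || false)))
step 2: [if@0] (if (0 < 1) then ((let y = true in 5) < 5) else (if (false || false) then (let z = false in z) else (false || false)))
step 3: [delta@0] (if true then ((let y = true in 5) < 5) else (if (false || false) then (let z = false in z) else (false || false)))
step 4: [if@root] ((let y = true in 5) < 5)
step 5: [let@0] (5 < 5)
step 6: [delta@root] false

Answer: false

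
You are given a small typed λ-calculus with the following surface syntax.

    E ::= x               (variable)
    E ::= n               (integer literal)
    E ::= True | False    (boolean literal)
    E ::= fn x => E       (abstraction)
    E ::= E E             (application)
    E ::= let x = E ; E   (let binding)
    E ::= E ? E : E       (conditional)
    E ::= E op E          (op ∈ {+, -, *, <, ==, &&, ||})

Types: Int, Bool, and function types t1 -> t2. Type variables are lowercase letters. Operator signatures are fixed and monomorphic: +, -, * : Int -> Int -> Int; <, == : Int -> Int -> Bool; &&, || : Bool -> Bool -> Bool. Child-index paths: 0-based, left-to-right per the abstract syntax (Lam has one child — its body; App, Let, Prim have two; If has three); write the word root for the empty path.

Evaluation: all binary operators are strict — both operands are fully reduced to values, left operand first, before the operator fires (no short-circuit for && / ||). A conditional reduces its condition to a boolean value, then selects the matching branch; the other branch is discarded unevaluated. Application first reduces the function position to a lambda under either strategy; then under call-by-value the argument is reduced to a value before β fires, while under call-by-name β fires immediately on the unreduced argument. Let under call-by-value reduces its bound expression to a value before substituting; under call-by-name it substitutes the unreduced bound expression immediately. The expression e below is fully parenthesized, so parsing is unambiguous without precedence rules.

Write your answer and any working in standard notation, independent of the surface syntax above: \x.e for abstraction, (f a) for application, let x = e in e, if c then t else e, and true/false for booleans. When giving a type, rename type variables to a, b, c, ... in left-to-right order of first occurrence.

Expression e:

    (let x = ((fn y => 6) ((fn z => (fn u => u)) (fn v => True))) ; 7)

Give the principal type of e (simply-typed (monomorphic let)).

Derivation:
\y._ : a -> Int
u : c
\u._ : c -> c
\z._ : b -> c -> c
\v._ : d -> Bool
  unify b -> c -> c ~ (d -> Bool) -> e
  unify b ~ d -> Bool
  unify c -> c ~ e
_ _ : c -> c
  unify a -> Int ~ (c -> c) -> f
  unify a ~ c -> c
  unify Int ~ f
_ _ : Int
let x : Int

Answer: Int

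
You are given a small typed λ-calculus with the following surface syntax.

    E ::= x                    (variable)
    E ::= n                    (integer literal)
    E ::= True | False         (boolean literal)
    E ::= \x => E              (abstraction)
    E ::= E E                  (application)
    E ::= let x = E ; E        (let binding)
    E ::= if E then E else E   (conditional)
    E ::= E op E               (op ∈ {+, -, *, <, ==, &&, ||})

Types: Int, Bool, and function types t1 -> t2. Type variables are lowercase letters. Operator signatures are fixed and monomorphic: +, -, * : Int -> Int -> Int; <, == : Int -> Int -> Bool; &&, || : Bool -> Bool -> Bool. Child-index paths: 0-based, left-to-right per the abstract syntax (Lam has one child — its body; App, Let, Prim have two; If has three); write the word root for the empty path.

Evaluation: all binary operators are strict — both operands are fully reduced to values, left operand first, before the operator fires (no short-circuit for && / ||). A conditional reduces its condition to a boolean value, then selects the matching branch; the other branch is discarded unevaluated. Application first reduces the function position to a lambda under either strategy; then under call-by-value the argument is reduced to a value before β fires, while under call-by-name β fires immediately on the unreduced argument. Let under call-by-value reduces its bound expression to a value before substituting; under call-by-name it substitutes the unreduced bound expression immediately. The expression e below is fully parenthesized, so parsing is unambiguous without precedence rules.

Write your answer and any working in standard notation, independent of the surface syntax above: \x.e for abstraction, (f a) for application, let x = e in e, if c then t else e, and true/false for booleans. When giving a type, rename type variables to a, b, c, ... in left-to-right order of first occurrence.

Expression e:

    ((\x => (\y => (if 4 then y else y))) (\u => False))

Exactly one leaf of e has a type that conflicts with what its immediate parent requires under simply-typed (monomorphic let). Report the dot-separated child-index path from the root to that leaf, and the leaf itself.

Working:
  unify Int ~ Bool
  FAIL: mismatch Int ~ Bool

Answer: 0.0.0.0 : 4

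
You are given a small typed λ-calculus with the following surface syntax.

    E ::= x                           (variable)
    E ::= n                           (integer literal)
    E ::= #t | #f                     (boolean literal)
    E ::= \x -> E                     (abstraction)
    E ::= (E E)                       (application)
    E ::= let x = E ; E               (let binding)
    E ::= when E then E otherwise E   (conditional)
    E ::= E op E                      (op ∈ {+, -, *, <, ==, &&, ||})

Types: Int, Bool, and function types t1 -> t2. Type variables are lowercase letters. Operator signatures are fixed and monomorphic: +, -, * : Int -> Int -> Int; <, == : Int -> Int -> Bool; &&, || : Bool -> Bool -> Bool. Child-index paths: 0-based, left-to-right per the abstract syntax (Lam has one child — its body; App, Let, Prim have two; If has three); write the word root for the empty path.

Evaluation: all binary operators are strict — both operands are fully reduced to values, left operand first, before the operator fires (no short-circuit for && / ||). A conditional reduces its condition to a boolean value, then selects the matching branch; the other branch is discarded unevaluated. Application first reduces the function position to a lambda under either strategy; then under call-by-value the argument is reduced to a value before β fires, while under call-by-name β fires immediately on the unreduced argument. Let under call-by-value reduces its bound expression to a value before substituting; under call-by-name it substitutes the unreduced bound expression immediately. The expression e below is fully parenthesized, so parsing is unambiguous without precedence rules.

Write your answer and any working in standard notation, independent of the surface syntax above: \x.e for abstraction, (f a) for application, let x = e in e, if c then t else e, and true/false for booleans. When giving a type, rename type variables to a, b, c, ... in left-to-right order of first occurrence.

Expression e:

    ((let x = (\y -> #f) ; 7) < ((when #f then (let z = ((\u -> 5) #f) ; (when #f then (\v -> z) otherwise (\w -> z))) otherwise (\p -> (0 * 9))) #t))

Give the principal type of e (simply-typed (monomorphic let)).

Answer: Bool

Trace:
\y._ : a -> Bool
let x : a -> Bool
  unify Int ~ Int
  unify Bool ~ Bool
\u._ : b -> Int
  unify b -> Int ~ Bool -> c
  unify b ~ Bool
  unify Int ~ c
_ _ : Int
let z : Int
  unify Bool ~ Bool
z : Int
\v._ : d -> Int
z : Int
\w._ : e -> Int
  unify d -> Int ~ e -> Int
  unify d ~ e
  unify Int ~ Int
  unify Int ~ Int
  unify Int ~ Int
\p._ : f -> Int
  unify e -> Int ~ f -> Int
  unify e ~ f
  unify Int ~ Int
  unify f -> Int ~ Bool -> g
  unify f ~ Bool
  unify Int ~ g
_ _ : Int
  unify Int ~ Int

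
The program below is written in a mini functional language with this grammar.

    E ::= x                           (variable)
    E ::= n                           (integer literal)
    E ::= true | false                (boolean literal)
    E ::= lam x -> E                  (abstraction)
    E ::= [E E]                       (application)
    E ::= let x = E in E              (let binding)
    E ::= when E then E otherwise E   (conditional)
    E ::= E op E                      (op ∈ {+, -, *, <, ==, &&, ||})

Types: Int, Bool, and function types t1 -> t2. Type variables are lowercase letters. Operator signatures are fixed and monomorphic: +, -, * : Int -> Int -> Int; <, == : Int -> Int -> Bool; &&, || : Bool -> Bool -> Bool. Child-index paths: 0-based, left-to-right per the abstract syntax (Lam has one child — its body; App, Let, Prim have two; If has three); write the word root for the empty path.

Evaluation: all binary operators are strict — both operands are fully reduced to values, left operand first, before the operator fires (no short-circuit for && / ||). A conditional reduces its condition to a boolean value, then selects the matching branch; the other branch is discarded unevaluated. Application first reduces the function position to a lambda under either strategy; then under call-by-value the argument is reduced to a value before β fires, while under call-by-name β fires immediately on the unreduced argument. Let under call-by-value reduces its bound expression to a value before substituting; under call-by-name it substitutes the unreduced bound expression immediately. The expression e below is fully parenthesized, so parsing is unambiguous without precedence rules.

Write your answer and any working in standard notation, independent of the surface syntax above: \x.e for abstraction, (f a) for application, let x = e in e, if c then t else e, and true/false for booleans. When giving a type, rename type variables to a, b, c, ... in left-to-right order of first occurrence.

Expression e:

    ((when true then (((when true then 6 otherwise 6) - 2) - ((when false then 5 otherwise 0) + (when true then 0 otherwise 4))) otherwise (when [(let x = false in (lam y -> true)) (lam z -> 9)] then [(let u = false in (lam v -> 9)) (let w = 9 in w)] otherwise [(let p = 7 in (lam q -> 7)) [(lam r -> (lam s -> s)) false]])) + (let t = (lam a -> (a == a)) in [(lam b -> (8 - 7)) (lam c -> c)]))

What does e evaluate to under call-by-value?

Derivation:
step 0: ((if true then (((if true then 6 else 6) - 2) - ((if false then 5 else 0) + (if true then 0 else 4))) else (if ((let x = false in (\y.true)) (\z.9)) then ((let u = false in (\v.9)) (let w = 9 in w)) else ((let p = 7 in (\q.7)) ((\r.(\s.s)) false)))) + (let t = (\a.(a == a)) in ((\b.(8 - 7)) (\c.c))))
step 1: [if@0] ((((if true then 6 else 6) - 2) - ((if false then 5 else 0) + (if true then 0 else 4))) + (let t = (\a.(a == a)) in ((\b.(8 - 7)) (\c.c))))
step 2: [if@0.0.0] (((6 - 2) - ((if false then 5 else 0) + (if true then 0 else 4))) + (let t = (\a.(a == a)) in ((\b.(8 - 7)) (\c.c))))
step 3: [delta@0.0] ((4 - ((if false then 5 else 0) + (if true then 0 else 4))) + (let t = (\a.(a == a)) in ((\b.(8 - 7)) (\c.c))))
step 4: [if@0.1.0] ((4 - (0 + (if true then 0 else 4))) + (let t = (\a.(a == a)) in ((\b.(8 - 7)) (\c.c))))
step 5: [if@0.1.1] ((4 - (0 + 0)) + (let t = (\a.(a == a)) in ((\b.(8 - 7)) (\c.c))))
step 6: [delta@0.1] ((4 - 0) + (let t = (\a.(a == a)) in ((\b.(8 - 7)) (\c.c))))
step 7: [delta@0] (4 + (let t = (\a.(a == a)) in ((\b.(8 - 7)) (\c.c))))
step 8: [let@1] (4 + ((\b.(8 - 7)) (\c.c)))
step 9: [beta@1] (4 + (8 - 7))
step 10: [delta@1] (4 + 1)
step 11: [delta@root] 5

Answer: 5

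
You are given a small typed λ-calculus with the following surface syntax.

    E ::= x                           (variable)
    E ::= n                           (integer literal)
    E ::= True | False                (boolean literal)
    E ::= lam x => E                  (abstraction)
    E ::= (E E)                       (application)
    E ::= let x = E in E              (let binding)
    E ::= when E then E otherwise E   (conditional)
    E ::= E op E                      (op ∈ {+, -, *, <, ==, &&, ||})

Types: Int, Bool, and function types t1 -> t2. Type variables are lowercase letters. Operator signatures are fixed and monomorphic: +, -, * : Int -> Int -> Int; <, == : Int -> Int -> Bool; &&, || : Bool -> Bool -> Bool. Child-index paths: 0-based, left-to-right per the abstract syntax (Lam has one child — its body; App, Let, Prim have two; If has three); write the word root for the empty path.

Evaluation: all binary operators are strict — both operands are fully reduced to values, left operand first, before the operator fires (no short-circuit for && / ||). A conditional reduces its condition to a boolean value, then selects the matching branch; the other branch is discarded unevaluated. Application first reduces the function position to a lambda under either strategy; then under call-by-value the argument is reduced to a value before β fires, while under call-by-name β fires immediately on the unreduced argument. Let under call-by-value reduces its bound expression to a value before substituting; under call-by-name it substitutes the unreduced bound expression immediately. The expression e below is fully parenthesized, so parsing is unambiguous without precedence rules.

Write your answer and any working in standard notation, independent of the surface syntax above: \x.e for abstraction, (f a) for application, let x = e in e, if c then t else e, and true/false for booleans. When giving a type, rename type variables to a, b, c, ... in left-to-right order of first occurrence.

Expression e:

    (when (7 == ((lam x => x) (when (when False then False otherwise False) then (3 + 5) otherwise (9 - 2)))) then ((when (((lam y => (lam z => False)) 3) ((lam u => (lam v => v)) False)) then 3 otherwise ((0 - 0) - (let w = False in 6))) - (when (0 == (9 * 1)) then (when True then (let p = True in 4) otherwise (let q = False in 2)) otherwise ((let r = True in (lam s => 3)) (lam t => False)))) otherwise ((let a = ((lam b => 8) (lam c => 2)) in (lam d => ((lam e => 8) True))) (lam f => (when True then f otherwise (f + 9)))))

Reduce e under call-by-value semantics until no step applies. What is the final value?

Answer: -9

Trace:
step 0: (if (7 == ((\x.x) (if (if false then false else false) then (3 + 5) else (9 - 2)))) then ((if (((\y.(\z.false)) 3) ((\u.(\v.v)) false)) then 3 else ((0 - 0) - (let w = false in 6))) - (if (0 == (9 * 1)) then (if true then (let p = true in 4) else (let q = false in 2)) else ((let r = true in (\s.3)) (\t.false)))) else ((let a = ((\b.8) (\c.2)) in (\d.((\e.8) true))) (\f.(if true then f else (f + 9)))))
step 1: [if@0.1.1.0] (if (7 == ((\x.x) (if false then (3 + 5) else (9 - 2)))) then ((if (((\y.(\z.false)) 3) ((\u.(\v.v)) false)) then 3 else ((0 - 0) - (let w = false in 6))) - (if (0 == (9 * 1)) then (if true then (let p = true in 4) else (let q = false in 2)) else ((let r = true in (\s.3)) (\t.false)))) else ((let a = ((\b.8) (\c.2)) in (\d.((\e.8) true))) (\f.(if true then f else (f + 9)))))
step 2: [if@0.1.1] (if (7 == ((\x.x) (9 - 2))) then ((if (((\y.(\z.false)) 3) ((\u.(\v.v)) false)) then 3 else ((0 - 0) - (let w = false in 6))) - (if (0 == (9 * 1)) then (if true then (let p = true in 4) else (let q = false in 2)) else ((let r = true in (\s.3)) (\t.false)))) else ((let a = ((\b.8) (\c.2)) in (\d.((\e.8) true))) (\f.(if true then f else (f + 9)))))
step 3: [delta@0.1.1] (if (7 == ((\x.x) 7)) then ((if (((\y.(\z.false)) 3) ((\u.(\v.v)) false)) then 3 else ((0 - 0) - (let w = false in 6))) - (if (0 == (9 * 1)) then (if true then (let p = true in 4) else (let q = false in 2)) else ((let r = true in (\s.3)) (\t.false)))) else ((let a = ((\b.8) (\c.2)) in (\d.((\e.8) true))) (\f.(if true then f else (f + 9)))))
step 4: [beta@0.1] (if (7 == 7) then ((if (((\y.(\z.false)) 3) ((\u.(\v.v)) false)) then 3 else ((0 - 0) - (let w = false in 6))) - (if (0 == (9 * 1)) then (if true then (let p = true in 4) else (let q = false in 2)) else ((let r = true in (\s.3)) (\t.false)))) else ((let a = ((\b.8) (\c.2)) in (\d.((\e.8) true))) (\f.(if true then f else (f + 9)))))
step 5: [delta@0] (if true then ((if (((\y.(\z.false)) 3) ((\u.(\v.v)) false)) then 3 else ((0 - 0) - (let w = false in 6))) - (if (0 == (9 * 1)) then (if true then (let p = true in 4) else (let q = false in 2)) else ((let r = true in (\s.3)) (\t.false)))) else ((let a = ((\b.8) (\c.2)) in (\d.((\e.8) true))) (\f.(if true then f else (f + 9)))))
step 6: [if@root] ((if (((\y.(\z.false)) 3) ((\u.(\v.v)) false)) then 3 else ((0 - 0) - (let w = false in 6))) - (if (0 == (9 * 1)) then (if true then (let p = true in 4) else (let q = false in 2)) else ((let r = true in (\s.3)) (\t.false))))
step 7: [beta@0.0.0] ((if ((\z.false) ((\u.(\v.v)) false)) then 3 else ((0 - 0) - (let w = false in 6))) - (if (0 == (9 * 1)) then (if true then (let p = true in 4) else (let q = false in 2)) else ((let r = true in (\s.3)) (\t.false))))
step 8: [beta@0.0.1] ((if ((\z.false) (\v.v)) then 3 else ((0 - 0) - (let w = false in 6))) - (if (0 == (9 * 1)) then (if true then (let p = true in 4) else (let q = false in 2)) else ((let r = true in (\s.3)) (\t.false))))
step 9: [beta@0.0] ((if false then 3 else ((0 - 0) - (let w = false in 6))) - (if (0 == (9 * 1)) then (if true then (let p = true in 4) else (let q = false in 2)) else ((let r = true in (\s.3)) (\t.false))))
step 10: [if@0] (((0 - 0) - (let w = false in 6)) - (if (0 == (9 * 1)) then (if true then (let p = true in 4) else (let q = false in 2)) else ((let r = true in (\s.3)) (\t.false))))
step 11: [delta@0.0] ((0 - (let w = false in 6)) - (if (0 == (9 * 1)) then (if true then (let p = true in 4) else (let q = false in 2)) else ((let r = true in (\s.3)) (\t.false))))
step 12: [let@0.1] ((0 - 6) - (if (0 == (9 * 1)) then (if true then (let p = true in 4) else (let q = false in 2)) else ((let r = true in (\s.3)) (\t.false))))
step 13: [delta@0] (-6 - (if (0 == (9 * 1)) then (if true then (let p = true in 4) else (let q = false in 2)) else ((let r = true in (\s.3)) (\t.false))))
step 14: [delta@1.0.1] (-6 - (if (0 == 9) then (if true then (let p = true in 4) else (let q = false in 2)) else ((let r = true in (\s.3)) (\t.false))))
step 15: [delta@1.0] (-6 - (if false then (if true then (let p = true in 4) else (let q = false in 2)) else ((let r = true in (\s.3)) (\t.false))))
step 16: [if@1] (-6 - ((let r = true in (\s.3)) (\t.false)))
step 17: [let@1.0] (-6 - ((\s.3) (\t.false)))
step 18: [beta@1] (-6 - 3)
step 19: [delta@root] -9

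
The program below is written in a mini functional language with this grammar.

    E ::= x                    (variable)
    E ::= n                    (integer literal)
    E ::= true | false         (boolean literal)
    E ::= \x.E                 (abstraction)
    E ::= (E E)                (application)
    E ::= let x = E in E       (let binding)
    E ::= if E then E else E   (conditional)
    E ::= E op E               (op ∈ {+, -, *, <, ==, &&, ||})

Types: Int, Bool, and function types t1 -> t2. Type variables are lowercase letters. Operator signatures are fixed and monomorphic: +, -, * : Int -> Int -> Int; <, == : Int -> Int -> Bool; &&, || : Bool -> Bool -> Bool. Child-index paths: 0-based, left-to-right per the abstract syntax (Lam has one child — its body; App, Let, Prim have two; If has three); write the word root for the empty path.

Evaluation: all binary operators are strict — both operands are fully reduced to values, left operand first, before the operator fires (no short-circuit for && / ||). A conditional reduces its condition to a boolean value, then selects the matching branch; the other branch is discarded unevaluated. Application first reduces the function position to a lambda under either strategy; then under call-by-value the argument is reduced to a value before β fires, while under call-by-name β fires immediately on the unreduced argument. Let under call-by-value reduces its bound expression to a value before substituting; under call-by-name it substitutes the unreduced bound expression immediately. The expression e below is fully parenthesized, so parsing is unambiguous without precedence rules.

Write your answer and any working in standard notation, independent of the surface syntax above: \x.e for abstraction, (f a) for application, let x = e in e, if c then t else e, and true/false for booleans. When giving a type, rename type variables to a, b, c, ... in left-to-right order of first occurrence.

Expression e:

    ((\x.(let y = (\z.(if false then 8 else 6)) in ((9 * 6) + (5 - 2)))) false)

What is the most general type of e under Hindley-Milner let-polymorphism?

Derivation:
  unify Bool ~ Bool
  unify Int ~ Int
\z._ : b -> Int
let y : forall. b -> Int
  unify Int ~ Int
  unify Int ~ Int
  unify Int ~ Int
  unify Int ~ Int
  unify Int ~ Int
  unify Int ~ Int
\x._ : a -> Int
  unify a -> Int ~ Bool -> c
  unify a ~ Bool
  unify Int ~ c
_ _ : Int

Answer: Int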